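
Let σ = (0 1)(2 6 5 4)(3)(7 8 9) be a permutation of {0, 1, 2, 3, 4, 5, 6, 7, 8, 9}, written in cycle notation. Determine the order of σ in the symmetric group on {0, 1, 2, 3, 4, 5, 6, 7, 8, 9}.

12

The cycle type of σ is (4, 3, 2, 1).
The order is lcm(4, 3, 2) = 12.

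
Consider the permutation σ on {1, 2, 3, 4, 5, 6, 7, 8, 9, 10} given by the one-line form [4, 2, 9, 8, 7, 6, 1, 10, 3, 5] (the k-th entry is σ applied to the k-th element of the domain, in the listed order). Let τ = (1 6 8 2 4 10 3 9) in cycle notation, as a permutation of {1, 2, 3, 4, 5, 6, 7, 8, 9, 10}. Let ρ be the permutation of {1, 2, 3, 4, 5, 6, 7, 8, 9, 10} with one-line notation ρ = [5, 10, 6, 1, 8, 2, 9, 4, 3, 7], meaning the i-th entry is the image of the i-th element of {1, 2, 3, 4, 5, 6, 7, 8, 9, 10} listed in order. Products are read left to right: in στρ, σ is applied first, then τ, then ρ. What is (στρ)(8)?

6

(στρ)(8) = ρ(τ(σ(8))). σ(8) = 10, then τ(10) = 3, then ρ(3) = 6, so the result is 6.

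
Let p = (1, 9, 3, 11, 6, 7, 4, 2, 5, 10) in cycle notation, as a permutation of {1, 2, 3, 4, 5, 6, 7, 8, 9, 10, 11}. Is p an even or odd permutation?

The cycle lengths are 10, 1.
A cycle of length ℓ contributes ℓ−1 transpositions, so p is a product of 9 transpositions — odd.

odd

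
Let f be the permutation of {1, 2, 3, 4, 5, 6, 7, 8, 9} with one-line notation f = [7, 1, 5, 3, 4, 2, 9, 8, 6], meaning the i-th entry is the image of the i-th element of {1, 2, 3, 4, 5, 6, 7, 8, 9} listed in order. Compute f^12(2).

7

Tracing 2 → 1 → … returns to 2 after 5 steps, so 2 lies in a 5-cycle (1 7 9 6 2).
Powers repeat with period 5 on this cycle, and 12 mod 5 = 2, so f^12(2) = f^2(2).
Stepping 2 places around the cycle: 2 → 1 → 7.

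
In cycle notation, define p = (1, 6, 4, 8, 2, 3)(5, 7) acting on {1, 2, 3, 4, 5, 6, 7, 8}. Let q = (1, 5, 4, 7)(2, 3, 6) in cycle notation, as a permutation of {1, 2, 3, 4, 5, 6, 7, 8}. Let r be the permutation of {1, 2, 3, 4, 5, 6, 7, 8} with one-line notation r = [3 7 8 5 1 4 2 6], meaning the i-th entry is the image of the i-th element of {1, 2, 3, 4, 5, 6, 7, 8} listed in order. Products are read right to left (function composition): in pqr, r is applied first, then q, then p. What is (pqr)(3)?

2

Apply the permutations in order: r(3) = 8, then q(8) = 8, then p(8) = 2. So (pqr)(3) = 2.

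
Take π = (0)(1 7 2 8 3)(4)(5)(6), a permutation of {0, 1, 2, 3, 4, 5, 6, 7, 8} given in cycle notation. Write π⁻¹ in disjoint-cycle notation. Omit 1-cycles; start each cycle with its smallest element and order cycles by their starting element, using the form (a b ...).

If π sends a → b within a cycle, π⁻¹ sends b → a; equivalently, reverse each cycle.
After reversing and putting each cycle's least element first, π⁻¹ = (1 3 8 2 7).

(1 3 8 2 7)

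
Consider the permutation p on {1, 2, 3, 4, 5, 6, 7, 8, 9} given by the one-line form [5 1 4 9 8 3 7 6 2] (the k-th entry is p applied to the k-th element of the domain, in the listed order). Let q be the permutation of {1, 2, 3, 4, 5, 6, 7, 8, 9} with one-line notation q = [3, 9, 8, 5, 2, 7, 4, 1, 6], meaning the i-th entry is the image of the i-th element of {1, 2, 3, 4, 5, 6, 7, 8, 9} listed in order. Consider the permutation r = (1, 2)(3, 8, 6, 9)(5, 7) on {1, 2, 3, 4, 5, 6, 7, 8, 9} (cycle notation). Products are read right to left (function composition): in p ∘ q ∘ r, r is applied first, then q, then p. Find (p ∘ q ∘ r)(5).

(p ∘ q ∘ r)(5) = p(q(r(5))). r(5) = 7, then q(7) = 4, then p(4) = 9, so the result is 9.

9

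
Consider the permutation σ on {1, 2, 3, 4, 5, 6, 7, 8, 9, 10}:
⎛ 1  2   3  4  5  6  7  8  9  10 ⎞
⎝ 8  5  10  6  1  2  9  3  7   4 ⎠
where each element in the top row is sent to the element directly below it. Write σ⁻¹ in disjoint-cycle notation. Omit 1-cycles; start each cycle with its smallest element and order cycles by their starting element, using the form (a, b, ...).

(1, 5, 2, 6, 4, 10, 3, 8)(7, 9)

First write σ in disjoint cycles: (1, 8, 3, 10, 4, 6, 2, 5)(7, 9).
Reversing each cycle (and rotating so the smallest element leads) gives σ⁻¹ = (1, 5, 2, 6, 4, 10, 3, 8)(7, 9).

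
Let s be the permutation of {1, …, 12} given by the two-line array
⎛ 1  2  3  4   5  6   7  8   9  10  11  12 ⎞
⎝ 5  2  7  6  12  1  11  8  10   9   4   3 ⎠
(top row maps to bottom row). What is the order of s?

Decomposing into disjoint cycles gives cycle lengths 8, 2, 1, 1.
The order of s is the least common multiple of its cycle lengths: lcm(8, 2) = 8.

8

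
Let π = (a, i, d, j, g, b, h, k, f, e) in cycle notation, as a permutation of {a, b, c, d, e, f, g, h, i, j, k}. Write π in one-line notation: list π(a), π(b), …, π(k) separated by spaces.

Reading each image from the cycles: a↦i, b↦h, c↦c, d↦j, e↦a, f↦e, g↦b, h↦k, i↦d, j↦g, k↦f.
So the one-line form is i h c j a e b k d g f.

i h c j a e b k d g f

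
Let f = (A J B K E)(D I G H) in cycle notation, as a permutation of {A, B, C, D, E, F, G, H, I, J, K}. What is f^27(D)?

D lies in the 4-cycle (D I G H).
Powers repeat with period 4 on this cycle, and 27 mod 4 = 3, so f^27(D) = f^3(D).
Stepping 3 places around the cycle: D → I → G → H.

H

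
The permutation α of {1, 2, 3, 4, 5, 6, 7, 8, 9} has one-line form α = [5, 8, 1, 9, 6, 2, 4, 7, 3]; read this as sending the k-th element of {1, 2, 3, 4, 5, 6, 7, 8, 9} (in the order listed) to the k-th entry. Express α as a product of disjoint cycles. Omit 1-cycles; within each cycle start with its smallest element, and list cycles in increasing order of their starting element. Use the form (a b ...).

(1 5 6 2 8 7 4 9 3)

Iterating α from 1 gives 1 → 5 → 6 → 2 → 8 → 7 → 4 → 9 → 3 → 1; that is the 9-cycle (1 5 6 2 8 7 4 9 3).
Continuing from each remaining unvisited element yields (1 5 6 2 8 7 4 9 3).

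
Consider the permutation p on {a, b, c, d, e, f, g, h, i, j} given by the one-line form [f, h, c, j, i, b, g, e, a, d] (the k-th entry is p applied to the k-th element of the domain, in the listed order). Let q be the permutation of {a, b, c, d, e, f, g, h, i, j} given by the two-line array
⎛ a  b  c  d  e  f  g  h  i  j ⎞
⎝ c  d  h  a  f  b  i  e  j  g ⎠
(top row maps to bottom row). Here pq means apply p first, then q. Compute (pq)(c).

(pq)(c) = q(p(c)). p(c) = c, then q(c) = h. So (pq)(c) = h.

h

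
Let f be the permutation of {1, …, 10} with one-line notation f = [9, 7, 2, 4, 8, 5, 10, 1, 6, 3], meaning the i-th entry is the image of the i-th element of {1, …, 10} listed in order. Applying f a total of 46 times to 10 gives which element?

2

Tracing 10 → 3 → … returns to 10 after 4 steps, so 10 lies in a 4-cycle (2, 7, 10, 3).
Powers repeat with period 4 on this cycle, and 46 mod 4 = 2, so f^46(10) = f^2(10).
Stepping 2 places around the cycle: 10 → 3 → 2.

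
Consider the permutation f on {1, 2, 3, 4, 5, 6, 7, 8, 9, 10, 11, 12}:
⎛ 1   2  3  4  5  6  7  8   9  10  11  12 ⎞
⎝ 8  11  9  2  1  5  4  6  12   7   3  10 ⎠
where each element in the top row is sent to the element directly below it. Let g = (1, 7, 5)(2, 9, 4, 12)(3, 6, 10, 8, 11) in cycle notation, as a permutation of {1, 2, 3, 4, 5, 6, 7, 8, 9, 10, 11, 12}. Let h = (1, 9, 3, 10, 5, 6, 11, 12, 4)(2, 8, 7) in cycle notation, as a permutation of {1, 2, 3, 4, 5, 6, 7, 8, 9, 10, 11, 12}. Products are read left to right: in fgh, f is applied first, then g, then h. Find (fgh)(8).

(fgh)(8) = h(g(f(8))). f(8) = 6, then g(6) = 10, then h(10) = 5, so the result is 5.

5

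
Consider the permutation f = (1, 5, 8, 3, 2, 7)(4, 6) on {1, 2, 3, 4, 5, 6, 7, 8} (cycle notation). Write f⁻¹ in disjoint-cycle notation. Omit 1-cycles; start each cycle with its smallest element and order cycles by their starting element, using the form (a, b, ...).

(1, 7, 2, 3, 8, 5)(4, 6)

If f sends a → b within a cycle, f⁻¹ sends b → a; equivalently, reverse each cycle.
After reversing and putting each cycle's least element first, f⁻¹ = (1, 7, 2, 3, 8, 5)(4, 6).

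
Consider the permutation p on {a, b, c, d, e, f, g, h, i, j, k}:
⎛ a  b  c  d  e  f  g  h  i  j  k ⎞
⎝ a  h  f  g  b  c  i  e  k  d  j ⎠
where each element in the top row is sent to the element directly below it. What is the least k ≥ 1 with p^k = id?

Decomposing into disjoint cycles gives cycle lengths 5, 3, 2, 1.
The order of p is the least common multiple of its cycle lengths: lcm(5, 3, 2) = 30.

30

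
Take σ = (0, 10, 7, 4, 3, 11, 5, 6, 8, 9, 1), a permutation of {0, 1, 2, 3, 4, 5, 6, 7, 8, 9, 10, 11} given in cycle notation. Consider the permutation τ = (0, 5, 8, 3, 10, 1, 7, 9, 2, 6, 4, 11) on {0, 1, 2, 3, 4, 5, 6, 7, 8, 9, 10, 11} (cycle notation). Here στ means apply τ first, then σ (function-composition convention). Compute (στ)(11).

10

(στ)(11) = σ(τ(11)). τ(11) = 0, then σ(0) = 10. So (στ)(11) = 10.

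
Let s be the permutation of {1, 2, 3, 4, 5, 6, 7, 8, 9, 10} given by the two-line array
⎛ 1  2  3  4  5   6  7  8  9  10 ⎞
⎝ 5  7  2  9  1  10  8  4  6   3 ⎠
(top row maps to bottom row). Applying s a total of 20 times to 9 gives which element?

2

Tracing 9 → 6 → … returns to 9 after 8 steps, so 9 lies in an 8-cycle (2, 7, 8, 4, 9, 6, 10, 3).
On an 8-cycle, s^8 is the identity, so s^20 = s^4 there (20 ≡ 4 mod 8).
Stepping 4 places around the cycle: 9 → 6 → 10 → 3 → 2.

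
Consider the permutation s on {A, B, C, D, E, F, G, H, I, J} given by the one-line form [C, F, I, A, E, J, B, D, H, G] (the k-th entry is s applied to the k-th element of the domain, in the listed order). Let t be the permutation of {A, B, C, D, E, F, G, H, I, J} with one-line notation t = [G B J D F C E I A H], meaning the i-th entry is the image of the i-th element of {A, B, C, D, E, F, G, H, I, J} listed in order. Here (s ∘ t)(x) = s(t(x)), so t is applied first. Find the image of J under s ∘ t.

D

First apply t: t(J) = H, then s(H) = D. Thus (s ∘ t)(J) = D.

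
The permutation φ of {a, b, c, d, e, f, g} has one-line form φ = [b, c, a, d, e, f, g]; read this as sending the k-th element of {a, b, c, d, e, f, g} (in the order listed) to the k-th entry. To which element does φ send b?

b is element number 2 of the domain, and entry number 2 of the one-line form is c, so φ(b) = c.

c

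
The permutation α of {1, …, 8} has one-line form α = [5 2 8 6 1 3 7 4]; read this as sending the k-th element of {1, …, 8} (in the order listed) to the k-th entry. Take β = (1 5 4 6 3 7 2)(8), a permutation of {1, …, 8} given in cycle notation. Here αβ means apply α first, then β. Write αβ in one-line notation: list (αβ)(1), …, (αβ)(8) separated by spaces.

4 1 8 3 5 7 2 6

For each element, apply α then β: 1 → 5 → 4; 2 → 2 → 1; 3 → 8 → 8; 4 → 6 → 3; 5 → 1 → 5; 6 → 3 → 7; 7 → 7 → 2; 8 → 4 → 6.
Collecting the images, αβ = [4 1 8 3 5 7 2 6].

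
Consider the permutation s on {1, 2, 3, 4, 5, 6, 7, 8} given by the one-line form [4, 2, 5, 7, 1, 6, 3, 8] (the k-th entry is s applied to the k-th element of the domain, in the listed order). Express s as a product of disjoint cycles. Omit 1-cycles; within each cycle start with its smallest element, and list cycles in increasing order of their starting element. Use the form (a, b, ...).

Iterating s from 1 gives 1 → 4 → 7 → 3 → 5 → 1; that is the 5-cycle (1, 4, 7, 3, 5).
Continuing from each remaining unvisited element yields (1, 4, 7, 3, 5).

(1, 4, 7, 3, 5)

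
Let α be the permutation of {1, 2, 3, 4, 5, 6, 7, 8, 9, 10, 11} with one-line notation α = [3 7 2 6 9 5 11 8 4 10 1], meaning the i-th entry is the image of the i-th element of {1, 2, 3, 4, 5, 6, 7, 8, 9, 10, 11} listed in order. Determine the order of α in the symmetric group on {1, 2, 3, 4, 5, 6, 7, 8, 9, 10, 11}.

20

Writing α as disjoint cycles, the cycle lengths are 5, 4, 1, 1.
The order is lcm(5, 4) = 20.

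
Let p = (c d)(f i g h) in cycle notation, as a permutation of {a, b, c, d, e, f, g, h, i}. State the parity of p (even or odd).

even

The cycle lengths are 4, 2, 1, 1, 1.
A cycle is odd iff its length is even; p has 2 even-length cycles, so sgn(p) = (−1)^2 and p is even.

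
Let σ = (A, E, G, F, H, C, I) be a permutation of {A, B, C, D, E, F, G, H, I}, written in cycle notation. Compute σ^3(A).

F

A lies in the 7-cycle (A, E, G, F, H, C, I).
Stepping 3 places around the cycle: A → E → G → F.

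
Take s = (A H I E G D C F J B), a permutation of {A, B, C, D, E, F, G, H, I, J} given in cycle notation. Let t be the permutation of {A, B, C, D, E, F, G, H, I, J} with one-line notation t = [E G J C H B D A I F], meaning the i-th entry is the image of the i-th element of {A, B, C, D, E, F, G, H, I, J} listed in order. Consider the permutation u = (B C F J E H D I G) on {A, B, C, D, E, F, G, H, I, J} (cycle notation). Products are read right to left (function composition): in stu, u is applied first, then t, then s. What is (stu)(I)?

Apply the permutations in order: u(I) = G, then t(G) = D, then s(D) = C. So (stu)(I) = C.

C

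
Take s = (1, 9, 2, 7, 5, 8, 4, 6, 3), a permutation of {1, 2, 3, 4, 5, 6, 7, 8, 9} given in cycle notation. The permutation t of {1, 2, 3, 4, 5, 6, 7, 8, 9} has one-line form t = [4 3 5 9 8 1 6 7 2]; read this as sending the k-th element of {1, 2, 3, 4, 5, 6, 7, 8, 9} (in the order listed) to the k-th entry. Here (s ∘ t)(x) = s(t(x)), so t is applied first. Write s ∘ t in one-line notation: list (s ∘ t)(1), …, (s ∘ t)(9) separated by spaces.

6 1 8 2 4 9 3 5 7

(s ∘ t)(x) = s(t(x)). Computing each image: s(t(1)) = s(4) = 6, s(t(2)) = s(3) = 1, s(t(3)) = s(5) = 8, s(t(4)) = s(9) = 2, s(t(5)) = s(8) = 4, s(t(6)) = s(1) = 9, s(t(7)) = s(6) = 3, s(t(8)) = s(7) = 5, s(t(9)) = s(2) = 7.
Hence s ∘ t = [6 1 8 2 4 9 3 5 7].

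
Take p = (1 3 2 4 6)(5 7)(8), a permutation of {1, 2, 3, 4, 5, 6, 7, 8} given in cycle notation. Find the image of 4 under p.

Within (1 3 2 4 6), 4 ↦ 6.

6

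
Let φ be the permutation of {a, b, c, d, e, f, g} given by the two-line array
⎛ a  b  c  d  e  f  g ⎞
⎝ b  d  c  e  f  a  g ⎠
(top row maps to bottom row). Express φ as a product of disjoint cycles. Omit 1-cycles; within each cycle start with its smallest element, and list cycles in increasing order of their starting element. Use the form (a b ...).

(a b d e f)

From a: a → b → d → e → f → a, closing the cycle (a b d e f).
Repeating from the next unused element and collecting all non-trivial cycles gives (a b d e f).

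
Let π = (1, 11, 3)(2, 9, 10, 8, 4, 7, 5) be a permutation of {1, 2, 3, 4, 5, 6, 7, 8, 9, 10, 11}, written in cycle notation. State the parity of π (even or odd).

The cycle lengths are 7, 3, 1.
A cycle of length ℓ contributes ℓ−1 transpositions, so π is a product of 6 + 2 = 8 transpositions — even.

even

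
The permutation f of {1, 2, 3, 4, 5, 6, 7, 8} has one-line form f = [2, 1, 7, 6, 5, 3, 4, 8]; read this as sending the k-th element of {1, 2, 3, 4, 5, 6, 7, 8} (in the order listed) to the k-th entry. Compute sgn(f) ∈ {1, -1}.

In disjoint-cycle form the cycle lengths are 4, 2, 1, 1.
A cycle of length ℓ contributes ℓ−1 transpositions, so f is a product of 3 + 1 = 4 transpositions — even.

1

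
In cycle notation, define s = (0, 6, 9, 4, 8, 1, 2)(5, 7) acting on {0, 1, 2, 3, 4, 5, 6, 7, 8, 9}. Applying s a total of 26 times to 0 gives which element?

0 lies in the 7-cycle (0, 6, 9, 4, 8, 1, 2).
On a 7-cycle, s^7 is the identity, so s^26 = s^5 there (26 ≡ 5 mod 7).
Advancing 5 steps from 0: 0 → 6 → 9 → 4 → 8 → 1.

1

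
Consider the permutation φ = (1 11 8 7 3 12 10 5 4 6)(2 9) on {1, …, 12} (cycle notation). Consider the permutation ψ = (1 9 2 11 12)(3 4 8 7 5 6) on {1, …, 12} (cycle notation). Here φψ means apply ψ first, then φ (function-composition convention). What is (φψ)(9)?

ψ(9) = 2, then φ(2) = 9; composing gives (φψ)(9) = 9.

9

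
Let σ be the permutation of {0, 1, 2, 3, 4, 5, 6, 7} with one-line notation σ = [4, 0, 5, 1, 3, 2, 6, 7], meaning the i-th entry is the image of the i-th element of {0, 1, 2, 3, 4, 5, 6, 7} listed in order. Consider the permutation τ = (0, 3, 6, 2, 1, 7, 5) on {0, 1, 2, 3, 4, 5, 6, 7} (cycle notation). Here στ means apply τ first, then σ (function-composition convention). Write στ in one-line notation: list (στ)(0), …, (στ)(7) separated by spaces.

1 7 0 6 3 4 5 2

(στ)(x) = σ(τ(x)). Computing each image: σ(τ(0)) = σ(3) = 1, σ(τ(1)) = σ(7) = 7, σ(τ(2)) = σ(1) = 0, σ(τ(3)) = σ(6) = 6, σ(τ(4)) = σ(4) = 3, σ(τ(5)) = σ(0) = 4, σ(τ(6)) = σ(2) = 5, σ(τ(7)) = σ(5) = 2.
Hence στ = [1 7 0 6 3 4 5 2].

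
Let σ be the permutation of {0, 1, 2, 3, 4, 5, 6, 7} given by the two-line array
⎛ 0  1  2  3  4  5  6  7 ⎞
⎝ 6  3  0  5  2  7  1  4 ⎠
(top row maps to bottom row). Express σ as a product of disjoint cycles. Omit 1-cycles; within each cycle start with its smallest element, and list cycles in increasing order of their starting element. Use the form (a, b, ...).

(0, 6, 1, 3, 5, 7, 4, 2)

Start at 0 and follow images: 0 → 6 → 1 → 3 → 5 → 7 → 4 → 2 → 0, giving the cycle (0, 6, 1, 3, 5, 7, 4, 2).
Repeating from the next unused element and collecting all non-trivial cycles gives (0, 6, 1, 3, 5, 7, 4, 2).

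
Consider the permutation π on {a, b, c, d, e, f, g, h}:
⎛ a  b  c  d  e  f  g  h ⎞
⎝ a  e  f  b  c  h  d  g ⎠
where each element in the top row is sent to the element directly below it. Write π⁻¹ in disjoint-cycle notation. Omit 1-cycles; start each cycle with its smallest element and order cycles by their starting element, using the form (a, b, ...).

First write π in disjoint cycles: (b, e, c, f, h, g, d).
The inverse reverses every cycle; in canonical form, π⁻¹ = (b, d, g, h, f, c, e).

(b, d, g, h, f, c, e)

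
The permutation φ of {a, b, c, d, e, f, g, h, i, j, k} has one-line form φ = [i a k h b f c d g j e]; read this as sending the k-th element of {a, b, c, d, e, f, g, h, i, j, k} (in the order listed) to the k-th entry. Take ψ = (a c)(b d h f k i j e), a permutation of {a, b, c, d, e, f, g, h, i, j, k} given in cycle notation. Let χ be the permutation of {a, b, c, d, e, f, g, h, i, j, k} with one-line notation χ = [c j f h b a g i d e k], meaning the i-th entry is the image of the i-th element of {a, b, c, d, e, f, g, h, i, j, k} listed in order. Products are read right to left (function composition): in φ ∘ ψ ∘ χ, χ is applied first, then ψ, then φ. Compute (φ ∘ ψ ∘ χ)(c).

e

Apply the permutations in order: χ(c) = f, then ψ(f) = k, then φ(k) = e. So (φ ∘ ψ ∘ χ)(c) = e.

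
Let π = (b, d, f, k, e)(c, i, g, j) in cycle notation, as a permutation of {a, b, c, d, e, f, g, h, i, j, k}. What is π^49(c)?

c lies in the 4-cycle (c, i, g, j).
On a 4-cycle, π^4 is the identity, so π^49 = π^1 there (49 ≡ 1 mod 4).
Advancing 1 step from c: c → i.

i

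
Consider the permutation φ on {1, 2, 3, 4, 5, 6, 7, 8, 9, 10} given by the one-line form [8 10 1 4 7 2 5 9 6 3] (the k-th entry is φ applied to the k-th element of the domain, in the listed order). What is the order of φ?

14

Decomposing into disjoint cycles gives cycle lengths 7, 2, 1.
The order is lcm(7, 2) = 14.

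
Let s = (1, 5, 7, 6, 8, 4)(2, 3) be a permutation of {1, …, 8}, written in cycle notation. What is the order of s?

6

The disjoint cycles have lengths 6, 2.
Since disjoint cycles commute, ord(s) = lcm(6, 2) = 6.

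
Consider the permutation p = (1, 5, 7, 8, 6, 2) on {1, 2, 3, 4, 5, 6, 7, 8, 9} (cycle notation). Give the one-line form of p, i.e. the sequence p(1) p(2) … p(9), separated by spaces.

Image by image: 1↦5, 2↦1, 3↦3, 4↦4, 5↦7, 6↦2, 7↦8, 8↦6, 9↦9.
So the one-line form is 5 1 3 4 7 2 8 6 9.

5 1 3 4 7 2 8 6 9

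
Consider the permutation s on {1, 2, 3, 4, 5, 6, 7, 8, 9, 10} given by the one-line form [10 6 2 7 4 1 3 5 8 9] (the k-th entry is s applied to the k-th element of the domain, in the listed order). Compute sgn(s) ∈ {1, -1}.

In disjoint-cycle form the cycle lengths are 10.
A cycle of length ℓ contributes ℓ−1 transpositions, so s is a product of 9 transpositions — odd.

-1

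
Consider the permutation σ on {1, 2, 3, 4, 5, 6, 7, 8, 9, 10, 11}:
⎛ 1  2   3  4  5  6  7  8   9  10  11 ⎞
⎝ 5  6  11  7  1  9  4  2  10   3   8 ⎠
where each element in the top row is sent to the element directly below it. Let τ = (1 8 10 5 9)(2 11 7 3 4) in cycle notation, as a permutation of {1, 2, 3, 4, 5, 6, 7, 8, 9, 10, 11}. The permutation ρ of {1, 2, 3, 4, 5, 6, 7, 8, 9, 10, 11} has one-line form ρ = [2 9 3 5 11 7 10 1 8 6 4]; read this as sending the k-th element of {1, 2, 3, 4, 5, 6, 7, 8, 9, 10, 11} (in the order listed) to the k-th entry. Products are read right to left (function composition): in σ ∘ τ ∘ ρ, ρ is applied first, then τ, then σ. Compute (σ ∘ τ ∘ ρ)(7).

1

(σ ∘ τ ∘ ρ)(7) = σ(τ(ρ(7))). ρ(7) = 10, then τ(10) = 5, then σ(5) = 1, so the result is 1.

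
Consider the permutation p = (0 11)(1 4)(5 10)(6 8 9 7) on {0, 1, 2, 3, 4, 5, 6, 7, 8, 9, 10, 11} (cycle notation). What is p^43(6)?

7

6 lies in the 4-cycle (6 8 9 7).
On a 4-cycle, p^4 is the identity, so p^43 = p^3 there (43 ≡ 3 mod 4).
Advancing 3 steps from 6: 6 → 8 → 9 → 7.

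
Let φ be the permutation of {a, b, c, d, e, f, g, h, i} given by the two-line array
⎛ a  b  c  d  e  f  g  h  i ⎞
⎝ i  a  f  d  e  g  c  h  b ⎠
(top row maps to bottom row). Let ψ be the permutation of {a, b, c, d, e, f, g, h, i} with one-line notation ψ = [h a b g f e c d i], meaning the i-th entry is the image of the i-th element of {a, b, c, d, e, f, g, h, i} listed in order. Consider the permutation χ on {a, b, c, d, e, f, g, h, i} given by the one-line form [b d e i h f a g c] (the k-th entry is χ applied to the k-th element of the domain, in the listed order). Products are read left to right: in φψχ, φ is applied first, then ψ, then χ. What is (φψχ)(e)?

f

(φψχ)(e) = χ(ψ(φ(e))). φ(e) = e, then ψ(e) = f, then χ(f) = f, so the result is f.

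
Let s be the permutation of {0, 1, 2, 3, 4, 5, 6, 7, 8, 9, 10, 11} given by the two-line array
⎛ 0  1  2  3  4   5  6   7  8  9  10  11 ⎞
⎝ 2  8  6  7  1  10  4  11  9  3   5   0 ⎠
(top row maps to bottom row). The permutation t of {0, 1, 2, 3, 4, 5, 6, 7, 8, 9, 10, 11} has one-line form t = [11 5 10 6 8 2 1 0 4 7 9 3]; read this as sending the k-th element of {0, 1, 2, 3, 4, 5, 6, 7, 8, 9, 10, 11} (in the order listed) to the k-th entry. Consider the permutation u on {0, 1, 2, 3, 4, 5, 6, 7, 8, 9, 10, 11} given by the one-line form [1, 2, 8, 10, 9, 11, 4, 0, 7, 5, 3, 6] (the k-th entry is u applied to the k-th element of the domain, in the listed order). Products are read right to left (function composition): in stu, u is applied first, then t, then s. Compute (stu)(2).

Chase 2: u(2) = 8; t(8) = 4; s(4) = 1. Hence (stu)(2) = 1.

1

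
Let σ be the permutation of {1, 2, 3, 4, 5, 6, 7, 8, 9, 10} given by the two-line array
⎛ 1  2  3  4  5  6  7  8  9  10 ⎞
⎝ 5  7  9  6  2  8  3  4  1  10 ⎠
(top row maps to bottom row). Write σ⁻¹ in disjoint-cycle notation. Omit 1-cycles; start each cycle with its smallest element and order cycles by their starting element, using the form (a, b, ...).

(1, 9, 3, 7, 2, 5)(4, 8, 6)

The cycle decomposition of σ is (1, 5, 2, 7, 3, 9)(4, 6, 8).
Reversing each cycle (and rotating so the smallest element leads) gives σ⁻¹ = (1, 9, 3, 7, 2, 5)(4, 8, 6).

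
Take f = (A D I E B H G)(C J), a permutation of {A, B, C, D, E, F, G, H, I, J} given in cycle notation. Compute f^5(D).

G

D lies in the 7-cycle (A D I E B H G).
Advancing 5 steps from D: D → I → E → B → H → G.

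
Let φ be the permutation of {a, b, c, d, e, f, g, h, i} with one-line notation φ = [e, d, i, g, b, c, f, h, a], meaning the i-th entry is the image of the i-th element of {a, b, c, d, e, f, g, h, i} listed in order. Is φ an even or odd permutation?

odd

In disjoint-cycle form the cycle lengths are 8, 1.
A cycle of length ℓ contributes ℓ−1 transpositions, so φ is a product of 7 transpositions — odd.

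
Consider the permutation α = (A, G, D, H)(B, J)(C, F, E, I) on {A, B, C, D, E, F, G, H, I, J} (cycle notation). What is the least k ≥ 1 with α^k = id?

The cycle type of α is (4, 4, 2).
Since disjoint cycles commute, ord(α) = lcm(4, 4, 2) = 4.

4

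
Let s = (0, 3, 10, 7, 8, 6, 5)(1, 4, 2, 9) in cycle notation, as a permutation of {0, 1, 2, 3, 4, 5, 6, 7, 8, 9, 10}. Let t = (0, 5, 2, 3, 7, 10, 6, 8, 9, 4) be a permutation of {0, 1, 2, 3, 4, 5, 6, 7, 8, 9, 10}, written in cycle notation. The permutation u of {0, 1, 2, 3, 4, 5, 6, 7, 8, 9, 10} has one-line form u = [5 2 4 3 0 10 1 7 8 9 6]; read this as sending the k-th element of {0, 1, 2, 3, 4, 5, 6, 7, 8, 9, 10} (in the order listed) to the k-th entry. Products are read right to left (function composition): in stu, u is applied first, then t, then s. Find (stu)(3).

8

Chase 3: u(3) = 3; t(3) = 7; s(7) = 8. Hence (stu)(3) = 8.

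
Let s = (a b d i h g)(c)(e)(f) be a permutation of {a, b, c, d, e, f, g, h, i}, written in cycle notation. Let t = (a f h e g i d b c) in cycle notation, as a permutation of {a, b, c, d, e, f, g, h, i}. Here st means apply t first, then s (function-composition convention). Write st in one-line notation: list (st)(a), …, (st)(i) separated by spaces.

f c b d a g h e i

(st)(x) = s(t(x)). Computing each image: s(t(a)) = s(f) = f, s(t(b)) = s(c) = c, s(t(c)) = s(a) = b, s(t(d)) = s(b) = d, s(t(e)) = s(g) = a, s(t(f)) = s(h) = g, s(t(g)) = s(i) = h, s(t(h)) = s(e) = e, s(t(i)) = s(d) = i.
Hence st = [f c b d a g h e i].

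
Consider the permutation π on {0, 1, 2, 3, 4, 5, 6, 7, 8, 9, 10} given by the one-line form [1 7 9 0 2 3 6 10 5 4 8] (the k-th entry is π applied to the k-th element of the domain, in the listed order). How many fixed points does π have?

1

The fixed points (elements with π(x) = x) are {6}, so there is 1.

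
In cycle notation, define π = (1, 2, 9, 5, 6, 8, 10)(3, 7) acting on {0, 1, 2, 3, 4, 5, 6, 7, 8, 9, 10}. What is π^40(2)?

10

2 lies in the 7-cycle (1, 2, 9, 5, 6, 8, 10).
Since the cycle has length 7, π^40 acts on it the same as π^5 (40 mod 7 = 5).
Advancing 5 steps from 2: 2 → 9 → 5 → 6 → 8 → 10.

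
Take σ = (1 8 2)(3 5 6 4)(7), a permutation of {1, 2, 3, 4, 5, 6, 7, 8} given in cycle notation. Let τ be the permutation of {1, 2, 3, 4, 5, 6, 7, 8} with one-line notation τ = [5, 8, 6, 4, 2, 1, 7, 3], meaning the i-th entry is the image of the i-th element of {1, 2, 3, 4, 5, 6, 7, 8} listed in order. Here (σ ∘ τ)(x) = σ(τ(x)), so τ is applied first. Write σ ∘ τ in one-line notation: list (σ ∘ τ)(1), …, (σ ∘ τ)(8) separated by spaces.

6 2 4 3 1 8 7 5

(σ ∘ τ)(x) = σ(τ(x)). Computing each image: σ(τ(1)) = σ(5) = 6, σ(τ(2)) = σ(8) = 2, σ(τ(3)) = σ(6) = 4, σ(τ(4)) = σ(4) = 3, σ(τ(5)) = σ(2) = 1, σ(τ(6)) = σ(1) = 8, σ(τ(7)) = σ(7) = 7, σ(τ(8)) = σ(3) = 5.
Hence σ ∘ τ = [6 2 4 3 1 8 7 5].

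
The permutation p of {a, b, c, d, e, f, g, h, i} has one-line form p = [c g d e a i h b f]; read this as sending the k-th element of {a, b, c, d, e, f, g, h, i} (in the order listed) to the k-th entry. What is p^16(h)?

b

Tracing h → b → … returns to h after 3 steps, so h lies in a 3-cycle (b g h).
Since the cycle has length 3, p^16 acts on it the same as p^1 (16 mod 3 = 1).
Stepping 1 place around the cycle: h → b.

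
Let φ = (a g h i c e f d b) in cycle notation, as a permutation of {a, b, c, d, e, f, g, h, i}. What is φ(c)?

c appears in (a g h i c e f d b); the next entry (wrapping around) is e.

e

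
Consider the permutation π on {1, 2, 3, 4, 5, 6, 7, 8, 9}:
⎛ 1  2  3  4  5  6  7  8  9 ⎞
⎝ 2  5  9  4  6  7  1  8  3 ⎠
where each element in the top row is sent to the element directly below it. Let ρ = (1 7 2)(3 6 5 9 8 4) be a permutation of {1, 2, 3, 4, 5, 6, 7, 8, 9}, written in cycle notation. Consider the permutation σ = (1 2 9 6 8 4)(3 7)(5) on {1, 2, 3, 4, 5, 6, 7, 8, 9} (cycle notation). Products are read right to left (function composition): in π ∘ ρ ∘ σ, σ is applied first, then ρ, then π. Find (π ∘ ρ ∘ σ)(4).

1

Apply the permutations in order: σ(4) = 1, then ρ(1) = 7, then π(7) = 1. So (π ∘ ρ ∘ σ)(4) = 1.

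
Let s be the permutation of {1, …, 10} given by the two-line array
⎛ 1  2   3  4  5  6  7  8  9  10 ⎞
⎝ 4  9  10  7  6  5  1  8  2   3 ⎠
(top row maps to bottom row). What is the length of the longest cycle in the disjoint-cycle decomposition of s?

3

Decomposing into disjoint cycles gives (1 4 7)(2 9)(3 10)(5 6); the longest has length 3.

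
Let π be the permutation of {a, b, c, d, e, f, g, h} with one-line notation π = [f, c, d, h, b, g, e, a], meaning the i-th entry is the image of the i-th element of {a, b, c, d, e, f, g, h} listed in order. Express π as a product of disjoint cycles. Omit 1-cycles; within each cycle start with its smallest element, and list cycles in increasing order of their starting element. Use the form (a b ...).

From a: a → f → g → e → b → c → d → h → a, closing the cycle (a f g e b c d h).
Continuing from each remaining unvisited element yields (a f g e b c d h).

(a f g e b c d h)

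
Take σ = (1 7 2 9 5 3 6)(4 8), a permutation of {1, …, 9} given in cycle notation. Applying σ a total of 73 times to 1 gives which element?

1 lies in the 7-cycle (1 7 2 9 5 3 6).
Since the cycle has length 7, σ^73 acts on it the same as σ^3 (73 mod 7 = 3).
Stepping 3 places around the cycle: 1 → 7 → 2 → 9.

9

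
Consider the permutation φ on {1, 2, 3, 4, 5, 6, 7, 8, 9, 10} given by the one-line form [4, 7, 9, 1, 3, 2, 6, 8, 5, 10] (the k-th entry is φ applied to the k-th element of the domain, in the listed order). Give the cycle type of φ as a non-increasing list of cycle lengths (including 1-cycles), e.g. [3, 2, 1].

The disjoint cycles are (1 4)(2 7 6)(3 9 5)(8)(10), with lengths 3, 3, 2, 1, 1 in non-increasing order.

[3, 3, 2, 1, 1]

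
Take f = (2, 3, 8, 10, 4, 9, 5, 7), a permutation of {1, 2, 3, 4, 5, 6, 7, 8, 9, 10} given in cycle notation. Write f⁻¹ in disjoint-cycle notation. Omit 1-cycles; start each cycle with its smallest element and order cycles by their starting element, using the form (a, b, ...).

Inverting a permutation written in cycle notation just reverses the order within every cycle.
Reversing each cycle of f and rotating so the smallest element leads gives (2, 7, 5, 9, 4, 10, 8, 3).

(2, 7, 5, 9, 4, 10, 8, 3)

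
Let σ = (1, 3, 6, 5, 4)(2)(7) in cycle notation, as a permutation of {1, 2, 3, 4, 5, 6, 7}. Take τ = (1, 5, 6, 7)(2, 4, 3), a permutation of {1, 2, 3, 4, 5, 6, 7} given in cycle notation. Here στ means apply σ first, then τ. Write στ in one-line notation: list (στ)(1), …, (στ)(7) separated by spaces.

(στ)(x) = τ(σ(x)). Computing each image: τ(σ(1)) = τ(3) = 2, τ(σ(2)) = τ(2) = 4, τ(σ(3)) = τ(6) = 7, τ(σ(4)) = τ(1) = 5, τ(σ(5)) = τ(4) = 3, τ(σ(6)) = τ(5) = 6, τ(σ(7)) = τ(7) = 1.
Hence στ = [2 4 7 5 3 6 1].

2 4 7 5 3 6 1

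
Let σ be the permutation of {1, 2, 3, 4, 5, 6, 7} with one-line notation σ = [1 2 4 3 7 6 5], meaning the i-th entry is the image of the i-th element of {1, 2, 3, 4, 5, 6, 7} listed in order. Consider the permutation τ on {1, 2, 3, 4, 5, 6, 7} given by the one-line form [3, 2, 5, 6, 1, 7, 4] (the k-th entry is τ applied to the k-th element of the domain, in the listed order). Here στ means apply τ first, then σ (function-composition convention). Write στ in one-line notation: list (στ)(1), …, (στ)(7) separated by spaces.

4 2 7 6 1 5 3

For each element, apply τ then σ: 1 → 3 → 4; 2 → 2 → 2; 3 → 5 → 7; 4 → 6 → 6; 5 → 1 → 1; 6 → 7 → 5; 7 → 4 → 3.
Collecting the images, στ = [4 2 7 6 1 5 3].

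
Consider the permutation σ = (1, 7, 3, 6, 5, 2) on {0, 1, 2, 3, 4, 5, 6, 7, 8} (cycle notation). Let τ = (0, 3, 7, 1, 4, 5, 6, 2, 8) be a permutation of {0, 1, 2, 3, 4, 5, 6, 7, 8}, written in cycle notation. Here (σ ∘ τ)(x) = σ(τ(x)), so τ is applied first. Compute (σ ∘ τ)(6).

(σ ∘ τ)(6) = σ(τ(6)). τ(6) = 2, then σ(2) = 1. So (σ ∘ τ)(6) = 1.

1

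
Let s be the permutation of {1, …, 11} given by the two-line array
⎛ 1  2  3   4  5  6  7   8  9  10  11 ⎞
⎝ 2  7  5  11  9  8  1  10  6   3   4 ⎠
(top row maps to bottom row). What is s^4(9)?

3

Tracing 9 → 6 → … returns to 9 after 6 steps, so 9 lies in a 6-cycle (3, 5, 9, 6, 8, 10).
Stepping 4 places around the cycle: 9 → 6 → 8 → 10 → 3.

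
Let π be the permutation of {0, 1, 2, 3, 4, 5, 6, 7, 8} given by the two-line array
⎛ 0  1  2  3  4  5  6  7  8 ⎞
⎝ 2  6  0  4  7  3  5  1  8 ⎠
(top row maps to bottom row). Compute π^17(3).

Tracing 3 → 4 → … returns to 3 after 6 steps, so 3 lies in a 6-cycle (1, 6, 5, 3, 4, 7).
Powers repeat with period 6 on this cycle, and 17 mod 6 = 5, so π^17(3) = π^5(3).
Stepping 5 places around the cycle: 3 → 4 → 7 → 1 → 6 → 5.

5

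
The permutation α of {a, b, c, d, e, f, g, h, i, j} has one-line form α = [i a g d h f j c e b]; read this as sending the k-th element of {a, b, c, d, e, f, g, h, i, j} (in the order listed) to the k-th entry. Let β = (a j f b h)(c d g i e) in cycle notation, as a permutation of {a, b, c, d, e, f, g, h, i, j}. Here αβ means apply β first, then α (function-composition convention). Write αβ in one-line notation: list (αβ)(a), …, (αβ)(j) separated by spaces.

(αβ)(x) = α(β(x)). Computing each image: α(β(a)) = α(j) = b, α(β(b)) = α(h) = c, α(β(c)) = α(d) = d, α(β(d)) = α(g) = j, α(β(e)) = α(c) = g, α(β(f)) = α(b) = a, α(β(g)) = α(i) = e, α(β(h)) = α(a) = i, α(β(i)) = α(e) = h, α(β(j)) = α(f) = f.
Hence αβ = [b c d j g a e i h f].

b c d j g a e i h f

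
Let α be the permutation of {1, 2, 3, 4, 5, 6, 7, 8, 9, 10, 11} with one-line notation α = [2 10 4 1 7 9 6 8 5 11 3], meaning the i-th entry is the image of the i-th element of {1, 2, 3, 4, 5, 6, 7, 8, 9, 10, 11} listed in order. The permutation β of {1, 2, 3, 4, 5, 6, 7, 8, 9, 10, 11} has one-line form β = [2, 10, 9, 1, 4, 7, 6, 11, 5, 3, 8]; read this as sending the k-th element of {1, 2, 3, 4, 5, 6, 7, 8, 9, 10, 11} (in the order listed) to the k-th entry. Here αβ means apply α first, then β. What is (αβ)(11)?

First apply α: α(11) = 3, then β(3) = 9. Thus (αβ)(11) = 9.

9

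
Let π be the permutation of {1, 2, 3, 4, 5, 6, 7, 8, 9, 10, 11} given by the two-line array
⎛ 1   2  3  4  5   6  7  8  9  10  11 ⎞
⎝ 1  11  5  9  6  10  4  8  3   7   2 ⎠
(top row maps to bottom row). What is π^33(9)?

Tracing 9 → 3 → … returns to 9 after 7 steps, so 9 lies in a 7-cycle (3, 5, 6, 10, 7, 4, 9).
On a 7-cycle, π^7 is the identity, so π^33 = π^5 there (33 ≡ 5 mod 7).
Stepping 5 places around the cycle: 9 → 3 → 5 → 6 → 10 → 7.

7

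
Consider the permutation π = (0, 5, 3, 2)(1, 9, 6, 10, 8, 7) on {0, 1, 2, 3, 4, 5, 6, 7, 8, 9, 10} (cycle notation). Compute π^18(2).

2 lies in the 4-cycle (0, 5, 3, 2).
On a 4-cycle, π^4 is the identity, so π^18 = π^2 there (18 ≡ 2 mod 4).
Stepping 2 places around the cycle: 2 → 0 → 5.

5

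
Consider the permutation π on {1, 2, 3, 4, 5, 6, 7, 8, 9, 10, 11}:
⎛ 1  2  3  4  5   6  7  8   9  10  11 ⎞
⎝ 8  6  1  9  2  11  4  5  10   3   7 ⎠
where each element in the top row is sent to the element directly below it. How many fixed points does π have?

0

No element satisfies π(x) = x, so there are 0 fixed points.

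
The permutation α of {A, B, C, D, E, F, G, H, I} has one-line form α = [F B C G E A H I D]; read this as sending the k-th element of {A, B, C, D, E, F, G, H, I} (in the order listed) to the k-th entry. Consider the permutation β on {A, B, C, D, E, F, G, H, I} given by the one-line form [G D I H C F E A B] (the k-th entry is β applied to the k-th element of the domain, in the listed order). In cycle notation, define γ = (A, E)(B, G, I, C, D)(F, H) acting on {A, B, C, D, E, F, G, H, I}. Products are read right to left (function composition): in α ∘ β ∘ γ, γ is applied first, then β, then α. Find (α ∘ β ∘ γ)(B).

E

(α ∘ β ∘ γ)(B) = α(β(γ(B))). γ(B) = G, then β(G) = E, then α(E) = E, so the result is E.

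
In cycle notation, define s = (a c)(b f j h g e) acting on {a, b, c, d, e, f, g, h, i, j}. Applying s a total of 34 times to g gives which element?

g lies in the 6-cycle (b f j h g e).
Powers repeat with period 6 on this cycle, and 34 mod 6 = 4, so s^34(g) = s^4(g).
Advancing 4 steps from g: g → e → b → f → j.

j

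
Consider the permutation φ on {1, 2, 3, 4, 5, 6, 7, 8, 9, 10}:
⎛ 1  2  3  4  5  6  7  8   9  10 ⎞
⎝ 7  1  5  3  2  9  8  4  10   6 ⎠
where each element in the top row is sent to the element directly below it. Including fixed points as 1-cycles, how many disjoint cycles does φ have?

2

The cycle decomposition is (1 7 8 4 3 5 2)(6 9 10), which has 2 cycles (counting 1-cycles).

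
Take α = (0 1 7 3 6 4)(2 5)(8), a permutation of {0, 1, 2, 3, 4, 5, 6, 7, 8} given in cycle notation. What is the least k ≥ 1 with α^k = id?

The cycle type of α is (6, 2, 1).
The order is lcm(6, 2) = 6.

6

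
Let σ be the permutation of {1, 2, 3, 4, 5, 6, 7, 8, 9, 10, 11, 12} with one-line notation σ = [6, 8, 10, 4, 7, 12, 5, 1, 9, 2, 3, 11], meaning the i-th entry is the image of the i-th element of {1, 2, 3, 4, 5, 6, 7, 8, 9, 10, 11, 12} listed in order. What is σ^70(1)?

2

Tracing 1 → 6 → … returns to 1 after 8 steps, so 1 lies in an 8-cycle (1, 6, 12, 11, 3, 10, 2, 8).
On an 8-cycle, σ^8 is the identity, so σ^70 = σ^6 there (70 ≡ 6 mod 8).
Stepping 6 places around the cycle: 1 → 6 → 12 → 11 → 3 → 10 → 2.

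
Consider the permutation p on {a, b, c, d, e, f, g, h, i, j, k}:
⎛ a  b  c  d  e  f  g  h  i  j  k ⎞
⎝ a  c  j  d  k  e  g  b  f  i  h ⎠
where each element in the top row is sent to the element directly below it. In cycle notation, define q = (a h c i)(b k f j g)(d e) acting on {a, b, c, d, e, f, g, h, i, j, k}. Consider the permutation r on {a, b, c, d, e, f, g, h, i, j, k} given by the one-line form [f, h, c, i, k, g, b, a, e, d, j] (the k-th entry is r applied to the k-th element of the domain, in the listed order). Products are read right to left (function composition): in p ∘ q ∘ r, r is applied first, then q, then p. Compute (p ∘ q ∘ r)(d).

Apply the permutations in order: r(d) = i, then q(i) = a, then p(a) = a. So (p ∘ q ∘ r)(d) = a.

a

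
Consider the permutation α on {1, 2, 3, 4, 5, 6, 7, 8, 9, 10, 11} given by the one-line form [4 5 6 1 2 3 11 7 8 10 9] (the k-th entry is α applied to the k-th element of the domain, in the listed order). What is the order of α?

Decomposing into disjoint cycles gives cycle lengths 4, 2, 2, 2, 1.
Since disjoint cycles commute, ord(α) = lcm(4, 2, 2, 2) = 4.

4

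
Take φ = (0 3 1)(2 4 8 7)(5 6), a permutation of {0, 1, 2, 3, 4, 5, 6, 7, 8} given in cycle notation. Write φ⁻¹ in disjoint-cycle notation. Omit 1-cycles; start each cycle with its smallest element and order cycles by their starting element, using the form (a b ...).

(0 1 3)(2 7 8 4)(5 6)

If φ sends a → b within a cycle, φ⁻¹ sends b → a; equivalently, reverse each cycle.
After reversing and putting each cycle's least element first, φ⁻¹ = (0 1 3)(2 7 8 4)(5 6).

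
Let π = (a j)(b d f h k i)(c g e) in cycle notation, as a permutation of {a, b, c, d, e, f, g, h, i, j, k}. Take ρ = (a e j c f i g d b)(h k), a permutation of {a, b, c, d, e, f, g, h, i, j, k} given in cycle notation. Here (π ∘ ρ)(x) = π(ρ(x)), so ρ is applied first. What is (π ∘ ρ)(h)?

ρ(h) = k, then π(k) = i; composing gives (π ∘ ρ)(h) = i.

i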